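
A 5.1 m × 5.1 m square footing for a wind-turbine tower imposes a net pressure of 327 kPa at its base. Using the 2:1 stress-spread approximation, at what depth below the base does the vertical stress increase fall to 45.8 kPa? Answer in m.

2:1 spreading — at depth z the loaded area has grown by z in each plan dimension:
qB²/(B+z)² = Δσ_z ⇒ z = B(√(q/Δσ_z) − 1) = 5.1×(√(327/45.8) − 1) = 8.527 m

z ≈ 8.53 m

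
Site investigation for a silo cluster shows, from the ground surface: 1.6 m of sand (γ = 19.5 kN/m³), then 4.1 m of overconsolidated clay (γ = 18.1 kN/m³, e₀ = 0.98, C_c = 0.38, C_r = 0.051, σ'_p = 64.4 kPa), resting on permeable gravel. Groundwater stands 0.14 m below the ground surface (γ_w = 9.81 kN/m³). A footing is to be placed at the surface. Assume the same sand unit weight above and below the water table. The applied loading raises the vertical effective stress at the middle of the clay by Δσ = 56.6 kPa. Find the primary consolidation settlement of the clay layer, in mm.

Mid-depth of clay below the ground surface: z = 1.6 + 4.1/2 = 3.65 m.
Total vertical stress at mid-clay: σ_v = 19.5×1.6 + 18.1×2.05 = 68.305 kPa.
Pore pressure: u = 9.81×(3.65 − 0.14) = 34.433 kPa.
Initial effective stress: σ'_0 = σ_v − u = 68.305 − 34.433 = 33.872 kPa.
Final effective stress: σ'_f = 33.872 + 56.6 = 90.472 kPa.
σ'_f = 90.472 > σ'_p = 64.4 kPa, so the stress path crosses the preconsolidation pressure — recompression up to σ'_p, then virgin compression beyond:
S_c = H/(1+e₀)·[C_r·log₁₀(σ'_p/σ'_0) + C_c·log₁₀(σ'_f/σ'_p)]
    = 4.1/1.98 × [0.051×log₁₀(64.4/33.872) + 0.38×log₁₀(90.472/64.4)]
    = 2.0707 × [0.014231 + 0.056099] = 0.1456 m

S_c ≈ 146 mm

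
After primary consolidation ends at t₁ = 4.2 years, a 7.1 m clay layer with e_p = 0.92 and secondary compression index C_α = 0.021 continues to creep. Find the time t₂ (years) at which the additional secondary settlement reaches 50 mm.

S_s = C_α·H/(1+e_p)·log₁₀(t₂/t₁) ⇒ log₁₀(t₂/t₁) = S_s·(1+e_p)/(C_α·H).
log₁₀(t₂/t₁) = 0.05 × (1+0.92) / (0.021×7.1) = 0.6439
t₂ = t₁ × 10^0.6439 = 4.2 × 4.404 = 18.5 years

t₂ ≈ 18.5 years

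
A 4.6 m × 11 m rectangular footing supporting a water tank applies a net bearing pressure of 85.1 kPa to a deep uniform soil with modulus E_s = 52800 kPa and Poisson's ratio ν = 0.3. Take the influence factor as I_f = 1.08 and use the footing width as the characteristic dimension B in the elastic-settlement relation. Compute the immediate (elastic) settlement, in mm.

S_e ≈ 7.29 mm

Immediate (elastic) settlement: S_e = q·B·(1−ν²)/E_s · I_f.
S_e = 85.1 × 4.6 × (1 − 0.3²) / 52800 × 1.08
    = 85.1 × 4.6 × 0.91 / 52800 × 1.08
    = 0.007286 m = 7.286 mm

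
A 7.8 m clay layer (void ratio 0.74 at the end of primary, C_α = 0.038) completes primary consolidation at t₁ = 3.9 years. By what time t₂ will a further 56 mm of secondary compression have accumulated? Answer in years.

t₂ ≈ 8.31 years

S_s = C_α·H/(1+e_p)·log₁₀(t₂/t₁) ⇒ log₁₀(t₂/t₁) = S_s·(1+e_p)/(C_α·H).
log₁₀(t₂/t₁) = 0.056 × (1+0.74) / (0.038×7.8) = 0.3287
t₂ = t₁ × 10^0.3287 = 3.9 × 2.132 = 8.314 years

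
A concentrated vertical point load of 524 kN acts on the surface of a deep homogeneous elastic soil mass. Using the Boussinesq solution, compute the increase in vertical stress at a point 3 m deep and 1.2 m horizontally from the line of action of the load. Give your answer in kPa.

Δσ_z ≈ 19.2 kPa

Boussinesq vertical stress below a point load on an elastic half-space:
Δσ_z = 3P/(2πz²) · [1 + (r/z)²]^(−5/2)
r/z = 1.2/3 = 0.4; [1+(r/z)²]^(−5/2) = 0.69001.
Δσ_z = 3×524/(2π×3²) × 0.69001 = 27.799 × 0.69001 = 19.18 kPa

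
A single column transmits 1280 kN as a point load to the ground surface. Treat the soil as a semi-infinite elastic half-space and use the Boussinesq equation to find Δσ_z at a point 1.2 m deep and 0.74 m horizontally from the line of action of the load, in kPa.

Δσ_z ≈ 190 kPa

Boussinesq vertical stress below a point load on an elastic half-space:
Δσ_z = 3P/(2πz²) · [1 + (r/z)²]^(−5/2)
r/z = 0.74/1.2 = 0.61667; [1+(r/z)²]^(−5/2) = 0.44677.
Δσ_z = 3×1280/(2π×1.2²) × 0.44677 = 424.41 × 0.44677 = 189.6 kPa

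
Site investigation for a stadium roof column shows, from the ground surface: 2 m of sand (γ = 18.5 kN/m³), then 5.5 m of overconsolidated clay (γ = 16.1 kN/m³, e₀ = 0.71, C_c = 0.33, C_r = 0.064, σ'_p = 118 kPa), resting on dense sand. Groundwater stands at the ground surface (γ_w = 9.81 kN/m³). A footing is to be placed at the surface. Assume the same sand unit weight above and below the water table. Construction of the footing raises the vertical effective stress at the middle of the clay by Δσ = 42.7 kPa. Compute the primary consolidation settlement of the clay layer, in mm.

Mid-depth of clay below the ground surface: z = 2 + 5.5/2 = 4.75 m.
Total vertical stress at mid-clay: σ_v = 18.5×2 + 16.1×2.75 = 81.275 kPa.
Pore pressure: u = 9.81×(4.75 − 0) = 46.598 kPa.
Initial effective stress: σ'_0 = σ_v − u = 81.275 − 46.598 = 34.677 kPa.
Final effective stress: σ'_f = 34.677 + 42.7 = 77.377 kPa.
σ'_f = 77.377 ≤ σ'_p = 118 kPa, so the clay remains overconsolidated and only the recompression index applies:
S_c = C_r·H/(1+e₀)·log₁₀(σ'_f/σ'_0) = 0.064×5.5/1.71×log₁₀(77.377/34.677)
    = 0.20585 × 0.34857 = 0.07175 m

S_c ≈ 71.8 mm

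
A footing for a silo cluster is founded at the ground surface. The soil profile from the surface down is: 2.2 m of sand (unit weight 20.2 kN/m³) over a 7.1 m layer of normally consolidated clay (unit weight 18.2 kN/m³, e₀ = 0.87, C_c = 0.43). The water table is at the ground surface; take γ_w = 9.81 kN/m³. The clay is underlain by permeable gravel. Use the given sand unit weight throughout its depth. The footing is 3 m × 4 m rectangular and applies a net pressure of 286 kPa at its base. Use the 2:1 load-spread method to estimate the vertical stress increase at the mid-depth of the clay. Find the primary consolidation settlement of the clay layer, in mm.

Mid-depth of clay below the ground surface: z = 2.2 + 7.1/2 = 5.75 m.
Total vertical stress at mid-clay: σ_v = 20.2×2.2 + 18.2×3.55 = 109.05 kPa.
Pore pressure: u = 9.81×(5.75 − 0) = 56.408 kPa.
Initial effective stress: σ'_0 = σ_v − u = 109.05 − 56.408 = 52.642 kPa.
Stress increase at mid-clay by the 2:1 spreading method:
Δσ = qBL/((B+z)(L+z)) = 286×3×4/((3+5.75)(4+5.75)) = 40.229 kPa
Final effective stress: σ'_f = σ'_0 + Δσ = 52.642 + 40.229 = 92.871 kPa.
Normally consolidated clay, so the full stress increment lies on the virgin compression line:
S_c = C_c·H/(1+e₀)·log₁₀(σ'_f/σ'_0) = 0.43×7.1/(1+0.87)×log₁₀(92.871/52.642)
    = 1.6326 × 0.24655 = 0.4025 m

S_c ≈ 403 mm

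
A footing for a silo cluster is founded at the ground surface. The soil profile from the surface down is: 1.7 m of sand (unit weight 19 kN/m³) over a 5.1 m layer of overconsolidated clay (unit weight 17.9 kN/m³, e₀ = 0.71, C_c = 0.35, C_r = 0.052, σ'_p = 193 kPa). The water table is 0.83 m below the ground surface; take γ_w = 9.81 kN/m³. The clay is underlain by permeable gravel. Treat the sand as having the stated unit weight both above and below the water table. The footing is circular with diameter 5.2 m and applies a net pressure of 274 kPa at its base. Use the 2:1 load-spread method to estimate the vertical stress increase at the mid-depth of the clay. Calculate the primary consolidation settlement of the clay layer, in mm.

S_c ≈ 71 mm

Mid-depth of clay below the ground surface: z = 1.7 + 5.1/2 = 4.25 m.
Total vertical stress at mid-clay: σ_v = 19×1.7 + 17.9×2.55 = 77.945 kPa.
Pore pressure: u = 9.81×(4.25 − 0.83) = 33.55 kPa.
Initial effective stress: σ'_0 = σ_v − u = 77.945 − 33.55 = 44.395 kPa.
Stress increase at mid-clay by the 2:1 spreading method:
Δσ ≈ qD²/(D+z)² = 274×5.2²/(5.2+4.25)² = 82.965 kPa
Final effective stress: σ'_f = 44.395 + 82.965 = 127.36 kPa.
σ'_f = 127.36 ≤ σ'_p = 193 kPa, so the clay remains overconsolidated and only the recompression index applies:
S_c = C_r·H/(1+e₀)·log₁₀(σ'_f/σ'_0) = 0.052×5.1/1.71×log₁₀(127.36/44.395)
    = 0.15509 × 0.4577 = 0.07098 m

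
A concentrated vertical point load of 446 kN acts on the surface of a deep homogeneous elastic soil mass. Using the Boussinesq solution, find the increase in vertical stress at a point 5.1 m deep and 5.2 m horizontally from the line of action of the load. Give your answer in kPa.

Δσ_z ≈ 1.38 kPa

Boussinesq vertical stress below a point load on an elastic half-space:
Δσ_z = 3P/(2πz²) · [1 + (r/z)²]^(−5/2)
r/z = 5.2/5.1 = 1.0196; [1+(r/z)²]^(−5/2) = 0.16832.
Δσ_z = 3×446/(2π×5.1²) × 0.16832 = 8.1872 × 0.16832 = 1.378 kPa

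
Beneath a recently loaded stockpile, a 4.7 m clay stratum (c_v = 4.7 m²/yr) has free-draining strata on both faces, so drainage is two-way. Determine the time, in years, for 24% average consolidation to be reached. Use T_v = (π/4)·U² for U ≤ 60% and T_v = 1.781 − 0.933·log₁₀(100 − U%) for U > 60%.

t ≈ 0.0532 years

Drainage path length: H_d = H/2 = 2.35 m (double drainage).
U ≤ 60%: T_v = (π/4)·U² = (π/4)×0.24² = 0.045239.
t = T_v·H_d²/c_v = 0.045239×2.35²/4.7 = 0.05316 years.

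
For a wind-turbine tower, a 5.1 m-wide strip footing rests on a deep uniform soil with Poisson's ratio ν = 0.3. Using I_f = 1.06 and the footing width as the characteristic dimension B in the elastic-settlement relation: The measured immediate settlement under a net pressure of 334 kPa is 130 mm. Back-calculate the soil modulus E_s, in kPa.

S_e = q·B·(1−ν²)/E_s · I_f  ⇒  E_s = q·B·(1−ν²)·I_f / S_e.
E_s = 334 × 5.1 × 0.91 × 1.06 / 0.13 = 12640 kPa

E_s ≈ 12600 kPa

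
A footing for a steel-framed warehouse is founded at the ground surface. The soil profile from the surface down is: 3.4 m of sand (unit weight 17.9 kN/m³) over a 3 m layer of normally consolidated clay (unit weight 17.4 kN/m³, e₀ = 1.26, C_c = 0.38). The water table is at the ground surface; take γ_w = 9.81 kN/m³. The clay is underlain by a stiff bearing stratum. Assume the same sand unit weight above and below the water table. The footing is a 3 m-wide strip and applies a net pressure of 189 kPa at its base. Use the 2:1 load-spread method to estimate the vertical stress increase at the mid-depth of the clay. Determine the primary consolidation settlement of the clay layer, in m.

S_c ≈ 0.229 m

Mid-depth of clay below the ground surface: z = 3.4 + 3/2 = 4.9 m.
Total vertical stress at mid-clay: σ_v = 17.9×3.4 + 17.4×1.5 = 86.96 kPa.
Pore pressure: u = 9.81×(4.9 − 0) = 48.069 kPa.
Initial effective stress: σ'_0 = σ_v − u = 86.96 − 48.069 = 38.891 kPa.
Stress increase at mid-clay by the 2:1 spreading method:
Δσ = qB/(B+z) = 189×3/(3+4.9) = 71.772 kPa
Final effective stress: σ'_f = σ'_0 + Δσ = 38.891 + 71.772 = 110.66 kPa.
Normally consolidated clay, so the full stress increment lies on the virgin compression line:
S_c = C_c·H/(1+e₀)·log₁₀(σ'_f/σ'_0) = 0.38×3/(1+1.26)×log₁₀(110.66/38.891)
    = 0.50442 × 0.45414 = 0.2291 m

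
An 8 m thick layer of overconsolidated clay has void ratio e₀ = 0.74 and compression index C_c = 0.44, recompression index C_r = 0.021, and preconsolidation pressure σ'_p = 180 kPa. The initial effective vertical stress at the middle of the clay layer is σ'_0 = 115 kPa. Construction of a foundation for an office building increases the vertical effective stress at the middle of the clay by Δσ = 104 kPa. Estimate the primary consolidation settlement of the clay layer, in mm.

S_c ≈ 191 mm

Final effective stress: σ'_f = 115 + 104 = 219 kPa.
σ'_f = 219 > σ'_p = 180 kPa, so the stress path crosses the preconsolidation pressure — recompression up to σ'_p, then virgin compression beyond:
S_c = H/(1+e₀)·[C_r·log₁₀(σ'_p/σ'_0) + C_c·log₁₀(σ'_f/σ'_p)]
    = 8/1.74 × [0.021×log₁₀(180/115) + 0.44×log₁₀(219/180)]
    = 4.5977 × [0.0040861 + 0.037476] = 0.1911 m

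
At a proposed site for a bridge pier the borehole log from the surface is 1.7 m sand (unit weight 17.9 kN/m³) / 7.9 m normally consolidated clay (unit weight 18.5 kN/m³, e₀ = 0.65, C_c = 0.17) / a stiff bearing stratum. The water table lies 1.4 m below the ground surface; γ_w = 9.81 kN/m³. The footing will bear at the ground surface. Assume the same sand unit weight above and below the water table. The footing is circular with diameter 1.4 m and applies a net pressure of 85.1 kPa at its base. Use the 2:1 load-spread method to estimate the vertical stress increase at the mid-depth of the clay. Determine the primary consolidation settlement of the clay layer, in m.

S_c ≈ 0.0187 m

Mid-depth of clay below the ground surface: z = 1.7 + 7.9/2 = 5.65 m.
Total vertical stress at mid-clay: σ_v = 17.9×1.7 + 18.5×3.95 = 103.5 kPa.
Pore pressure: u = 9.81×(5.65 − 1.4) = 41.693 kPa.
Initial effective stress: σ'_0 = σ_v − u = 103.5 − 41.693 = 61.807 kPa.
Stress increase at mid-clay by the 2:1 spreading method:
Δσ ≈ qD²/(D+z)² = 85.1×1.4²/(1.4+5.65)² = 3.3559 kPa
Final effective stress: σ'_f = σ'_0 + Δσ = 61.807 + 3.3559 = 65.163 kPa.
Normally consolidated clay, so the full stress increment lies on the virgin compression line:
S_c = C_c·H/(1+e₀)·log₁₀(σ'_f/σ'_0) = 0.17×7.9/(1+0.65)×log₁₀(65.163/61.807)
    = 0.81394 × 0.022963 = 0.01869 m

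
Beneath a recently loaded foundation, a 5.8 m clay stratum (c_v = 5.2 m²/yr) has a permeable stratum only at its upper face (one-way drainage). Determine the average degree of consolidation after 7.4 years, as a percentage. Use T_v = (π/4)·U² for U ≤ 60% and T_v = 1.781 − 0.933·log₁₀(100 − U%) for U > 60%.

Drainage path length: H_d = H = 5.8 m (single drainage).
T_v = c_v·t/H_d² = 5.2×7.4/5.8² = 1.1439.
T_v = 1.1439 corresponds to the U > 60% branch:
U = 1 − 10^((1.781 − T_v)/0.933)/100 = 0.9518

U ≈ 95.2 %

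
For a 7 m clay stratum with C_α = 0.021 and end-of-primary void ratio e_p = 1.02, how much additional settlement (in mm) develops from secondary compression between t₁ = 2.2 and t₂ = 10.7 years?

Secondary compression: S_s = C_α·H/(1+e_p)·log₁₀(t₂/t₁)
S_s = 0.021×7/(1+1.02)×log₁₀(10.7/2.2)
    = 0.07277 × 0.687 = 0.04999 m

S_s ≈ 50 mm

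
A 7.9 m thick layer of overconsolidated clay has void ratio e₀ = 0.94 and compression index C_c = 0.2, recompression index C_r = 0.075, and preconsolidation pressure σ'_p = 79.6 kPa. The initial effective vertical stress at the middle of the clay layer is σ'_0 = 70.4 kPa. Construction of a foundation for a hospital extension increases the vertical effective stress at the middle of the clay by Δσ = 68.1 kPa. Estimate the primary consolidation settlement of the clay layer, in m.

Final effective stress: σ'_f = 70.4 + 68.1 = 138.5 kPa.
σ'_f = 138.5 > σ'_p = 79.6 kPa, so the stress path crosses the preconsolidation pressure — recompression up to σ'_p, then virgin compression beyond:
S_c = H/(1+e₀)·[C_r·log₁₀(σ'_p/σ'_0) + C_c·log₁₀(σ'_f/σ'_p)]
    = 7.9/1.94 × [0.075×log₁₀(79.6/70.4) + 0.2×log₁₀(138.5/79.6)]
    = 4.0722 × [0.0040005 + 0.048107] = 0.2122 m

S_c ≈ 0.212 m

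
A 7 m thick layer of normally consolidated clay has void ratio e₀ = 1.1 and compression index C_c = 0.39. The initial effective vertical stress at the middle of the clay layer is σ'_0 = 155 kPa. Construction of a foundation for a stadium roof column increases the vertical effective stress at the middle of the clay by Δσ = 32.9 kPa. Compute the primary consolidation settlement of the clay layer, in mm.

Final effective stress: σ'_f = σ'_0 + Δσ = 155 + 32.9 = 187.9 kPa.
Normally consolidated clay, so the full stress increment lies on the virgin compression line:
S_c = C_c·H/(1+e₀)·log₁₀(σ'_f/σ'_0) = 0.39×7/(1+1.1)×log₁₀(187.9/155)
    = 1.3 × 0.083595 = 0.1087 m

S_c ≈ 109 mm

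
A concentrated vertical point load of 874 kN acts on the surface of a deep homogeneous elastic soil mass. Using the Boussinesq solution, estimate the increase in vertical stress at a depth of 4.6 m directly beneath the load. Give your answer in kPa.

Δσ_z ≈ 19.7 kPa

Boussinesq vertical stress below a point load on an elastic half-space:
Δσ_z = 3P/(2πz²) · [1 + (r/z)²]^(−5/2)
r/z = 0/4.6 = 0; [1+(r/z)²]^(−5/2) = 1.
Δσ_z = 3×874/(2π×4.6²) × 1 = 19.721 × 1 = 19.72 kPa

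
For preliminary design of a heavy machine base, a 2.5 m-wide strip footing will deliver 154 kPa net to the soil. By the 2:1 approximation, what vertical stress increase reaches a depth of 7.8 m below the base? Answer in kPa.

Δσ_z ≈ 37.4 kPa

By the 2:1 method the load spreads at 1 horizontal : 2 vertical, so at depth z the loaded area has grown by z in each plan dimension:
Δσ = qB/(B+z) = 154×2.5/(2.5+7.8) = 37.379 kPa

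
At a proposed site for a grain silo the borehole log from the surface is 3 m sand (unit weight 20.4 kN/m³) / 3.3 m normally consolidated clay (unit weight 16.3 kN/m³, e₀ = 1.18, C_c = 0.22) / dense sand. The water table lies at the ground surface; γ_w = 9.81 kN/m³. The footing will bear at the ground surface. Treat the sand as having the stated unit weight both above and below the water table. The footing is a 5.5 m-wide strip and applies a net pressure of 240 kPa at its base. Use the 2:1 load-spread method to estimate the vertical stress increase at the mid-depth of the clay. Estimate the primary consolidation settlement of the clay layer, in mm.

Mid-depth of clay below the ground surface: z = 3 + 3.3/2 = 4.65 m.
Total vertical stress at mid-clay: σ_v = 20.4×3 + 16.3×1.65 = 88.095 kPa.
Pore pressure: u = 9.81×(4.65 − 0) = 45.617 kPa.
Initial effective stress: σ'_0 = σ_v − u = 88.095 − 45.617 = 42.478 kPa.
Stress increase at mid-clay by the 2:1 spreading method:
Δσ = qB/(B+z) = 240×5.5/(5.5+4.65) = 130.05 kPa
Final effective stress: σ'_f = σ'_0 + Δσ = 42.478 + 130.05 = 172.53 kPa.
Normally consolidated clay, so the full stress increment lies on the virgin compression line:
S_c = C_c·H/(1+e₀)·log₁₀(σ'_f/σ'_0) = 0.22×3.3/(1+1.18)×log₁₀(172.53/42.478)
    = 0.33303 × 0.6087 = 0.2027 m

S_c ≈ 203 mm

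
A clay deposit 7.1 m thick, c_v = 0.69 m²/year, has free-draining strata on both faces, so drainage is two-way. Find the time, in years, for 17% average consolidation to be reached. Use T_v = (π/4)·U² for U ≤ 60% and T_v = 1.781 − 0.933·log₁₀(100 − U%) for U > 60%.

Drainage path length: H_d = H/2 = 3.55 m (double drainage).
U ≤ 60%: T_v = (π/4)·U² = (π/4)×0.17² = 0.022698.
t = T_v·H_d²/c_v = 0.022698×3.55²/0.69 = 0.4146 years.

t ≈ 0.415 years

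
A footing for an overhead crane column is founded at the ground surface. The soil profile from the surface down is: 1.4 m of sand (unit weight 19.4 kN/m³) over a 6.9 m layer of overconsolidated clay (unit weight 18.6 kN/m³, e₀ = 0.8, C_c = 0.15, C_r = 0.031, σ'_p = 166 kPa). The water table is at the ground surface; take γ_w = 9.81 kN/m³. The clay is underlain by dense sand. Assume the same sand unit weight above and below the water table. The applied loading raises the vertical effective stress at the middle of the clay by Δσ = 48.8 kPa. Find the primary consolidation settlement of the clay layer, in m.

S_c ≈ 0.0387 m

Mid-depth of clay below the ground surface: z = 1.4 + 6.9/2 = 4.85 m.
Total vertical stress at mid-clay: σ_v = 19.4×1.4 + 18.6×3.45 = 91.33 kPa.
Pore pressure: u = 9.81×(4.85 − 0) = 47.578 kPa.
Initial effective stress: σ'_0 = σ_v − u = 91.33 − 47.578 = 43.752 kPa.
Final effective stress: σ'_f = 43.752 + 48.8 = 92.552 kPa.
σ'_f = 92.552 ≤ σ'_p = 166 kPa, so the clay remains overconsolidated and only the recompression index applies:
S_c = C_r·H/(1+e₀)·log₁₀(σ'_f/σ'_0) = 0.031×6.9/1.8×log₁₀(92.552/43.752)
    = 0.11883 × 0.32539 = 0.03867 m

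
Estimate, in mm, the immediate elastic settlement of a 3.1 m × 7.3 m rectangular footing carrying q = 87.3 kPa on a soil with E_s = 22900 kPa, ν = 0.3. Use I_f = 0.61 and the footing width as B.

S_e ≈ 6.56 mm

Immediate (elastic) settlement: S_e = q·B·(1−ν²)/E_s · I_f.
S_e = 87.3 × 3.1 × (1 − 0.3²) / 22900 × 0.61
    = 87.3 × 3.1 × 0.91 / 22900 × 0.61
    = 0.00656 m = 6.56 mm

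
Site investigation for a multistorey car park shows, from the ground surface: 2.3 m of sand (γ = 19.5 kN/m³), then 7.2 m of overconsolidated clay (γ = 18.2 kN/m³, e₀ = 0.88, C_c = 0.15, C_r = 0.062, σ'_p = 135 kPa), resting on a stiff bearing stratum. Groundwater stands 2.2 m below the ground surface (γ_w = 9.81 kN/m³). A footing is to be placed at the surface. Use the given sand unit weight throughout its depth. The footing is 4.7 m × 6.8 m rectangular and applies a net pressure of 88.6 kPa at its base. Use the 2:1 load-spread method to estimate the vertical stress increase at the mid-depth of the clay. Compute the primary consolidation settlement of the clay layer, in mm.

Mid-depth of clay below the ground surface: z = 2.3 + 7.2/2 = 5.9 m.
Total vertical stress at mid-clay: σ_v = 19.5×2.3 + 18.2×3.6 = 110.37 kPa.
Pore pressure: u = 9.81×(5.9 − 2.2) = 36.297 kPa.
Initial effective stress: σ'_0 = σ_v − u = 110.37 − 36.297 = 74.073 kPa.
Stress increase at mid-clay by the 2:1 spreading method:
Δσ = qBL/((B+z)(L+z)) = 88.6×4.7×6.8/((4.7+5.9)(6.8+5.9)) = 21.034 kPa
Final effective stress: σ'_f = 74.073 + 21.034 = 95.107 kPa.
σ'_f = 95.107 ≤ σ'_p = 135 kPa, so the clay remains overconsolidated and only the recompression index applies:
S_c = C_r·H/(1+e₀)·log₁₀(σ'_f/σ'_0) = 0.062×7.2/1.88×log₁₀(95.107/74.073)
    = 0.23745 × 0.10855 = 0.02577 m

S_c ≈ 25.8 mm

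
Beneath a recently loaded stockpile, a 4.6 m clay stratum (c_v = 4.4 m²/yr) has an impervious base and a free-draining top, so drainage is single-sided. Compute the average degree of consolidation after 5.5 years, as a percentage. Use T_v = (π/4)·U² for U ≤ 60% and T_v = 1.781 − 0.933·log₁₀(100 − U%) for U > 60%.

U ≈ 95.2 %

Drainage path length: H_d = H = 4.6 m (single drainage).
T_v = c_v·t/H_d² = 4.4×5.5/4.6² = 1.1437.
T_v = 1.1437 corresponds to the U > 60% branch:
U = 1 − 10^((1.781 − T_v)/0.933)/100 = 0.9518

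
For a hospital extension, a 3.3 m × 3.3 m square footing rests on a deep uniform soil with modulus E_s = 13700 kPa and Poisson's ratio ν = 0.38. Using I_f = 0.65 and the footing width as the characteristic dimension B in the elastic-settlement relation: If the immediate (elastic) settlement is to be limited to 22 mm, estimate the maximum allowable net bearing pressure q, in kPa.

q ≈ 164 kPa

S_e = q·B·(1−ν²)/E_s · I_f  ⇒  q = S_e·E_s / (B·(1−ν²)·I_f).
q = 0.022 × 13700 / (3.3 × 0.8556 × 0.65) = 164.2 kPa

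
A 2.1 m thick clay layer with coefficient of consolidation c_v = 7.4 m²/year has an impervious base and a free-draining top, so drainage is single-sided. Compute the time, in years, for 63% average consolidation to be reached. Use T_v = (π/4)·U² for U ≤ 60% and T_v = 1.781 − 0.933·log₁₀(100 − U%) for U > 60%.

Drainage path length: H_d = H = 2.1 m (single drainage).
U > 60%: T_v = 1.781 − 0.933·log₁₀(100 − 63) = 0.31787.
t = T_v·H_d²/c_v = 0.31787×2.1²/7.4 = 0.1894 years.

t ≈ 0.189 years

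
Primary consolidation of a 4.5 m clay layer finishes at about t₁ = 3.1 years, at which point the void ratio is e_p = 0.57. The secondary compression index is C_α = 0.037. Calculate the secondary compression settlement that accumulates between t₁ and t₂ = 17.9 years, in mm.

Secondary compression: S_s = C_α·H/(1+e_p)·log₁₀(t₂/t₁)
S_s = 0.037×4.5/(1+0.57)×log₁₀(17.9/3.1)
    = 0.1061 × 0.7615 = 0.08076 m

S_s ≈ 80.8 mm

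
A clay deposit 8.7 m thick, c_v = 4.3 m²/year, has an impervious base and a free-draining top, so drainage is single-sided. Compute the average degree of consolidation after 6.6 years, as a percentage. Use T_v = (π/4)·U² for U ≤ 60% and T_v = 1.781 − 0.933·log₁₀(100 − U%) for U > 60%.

U ≈ 67.9 %

Drainage path length: H_d = H = 8.7 m (single drainage).
T_v = c_v·t/H_d² = 4.3×6.6/8.7² = 0.37495.
T_v = 0.37495 corresponds to the U > 60% branch:
U = 1 − 10^((1.781 − T_v)/0.933)/100 = 0.6786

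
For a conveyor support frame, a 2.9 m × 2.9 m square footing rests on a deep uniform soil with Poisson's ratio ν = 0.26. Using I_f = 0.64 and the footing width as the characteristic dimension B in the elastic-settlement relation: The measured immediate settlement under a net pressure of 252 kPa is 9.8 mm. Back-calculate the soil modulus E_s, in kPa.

S_e = q·B·(1−ν²)/E_s · I_f  ⇒  E_s = q·B·(1−ν²)·I_f / S_e.
E_s = 252 × 2.9 × 0.9324 × 0.64 / 0.0098 = 44500 kPa

E_s ≈ 44500 kPa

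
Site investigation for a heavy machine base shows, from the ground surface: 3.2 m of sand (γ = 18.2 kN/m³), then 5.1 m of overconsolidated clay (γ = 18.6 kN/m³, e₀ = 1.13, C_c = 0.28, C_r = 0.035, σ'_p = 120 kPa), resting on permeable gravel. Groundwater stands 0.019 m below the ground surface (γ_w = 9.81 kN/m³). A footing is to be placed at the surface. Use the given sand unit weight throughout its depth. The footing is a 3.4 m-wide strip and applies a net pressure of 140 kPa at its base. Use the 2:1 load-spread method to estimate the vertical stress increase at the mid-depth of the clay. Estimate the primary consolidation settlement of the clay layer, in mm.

S_c ≈ 26.2 mm

Mid-depth of clay below the ground surface: z = 3.2 + 5.1/2 = 5.75 m.
Total vertical stress at mid-clay: σ_v = 18.2×3.2 + 18.6×2.55 = 105.67 kPa.
Pore pressure: u = 9.81×(5.75 − 0.019) = 56.221 kPa.
Initial effective stress: σ'_0 = σ_v − u = 105.67 − 56.221 = 49.449 kPa.
Stress increase at mid-clay by the 2:1 spreading method:
Δσ = qB/(B+z) = 140×3.4/(3.4+5.75) = 52.022 kPa
Final effective stress: σ'_f = 49.449 + 52.022 = 101.47 kPa.
σ'_f = 101.47 ≤ σ'_p = 120 kPa, so the clay remains overconsolidated and only the recompression index applies:
S_c = C_r·H/(1+e₀)·log₁₀(σ'_f/σ'_0) = 0.035×5.1/2.13×log₁₀(101.47/49.449)
    = 0.083804 × 0.31218 = 0.02616 m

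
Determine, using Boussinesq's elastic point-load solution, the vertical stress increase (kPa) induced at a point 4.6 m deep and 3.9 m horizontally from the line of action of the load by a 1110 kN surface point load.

Boussinesq vertical stress below a point load on an elastic half-space:
Δσ_z = 3P/(2πz²) · [1 + (r/z)²]^(−5/2)
r/z = 3.9/4.6 = 0.84783; [1+(r/z)²]^(−5/2) = 0.25818.
Δσ_z = 3×1110/(2π×4.6²) × 0.25818 = 25.047 × 0.25818 = 6.467 kPa

Δσ_z ≈ 6.47 kPa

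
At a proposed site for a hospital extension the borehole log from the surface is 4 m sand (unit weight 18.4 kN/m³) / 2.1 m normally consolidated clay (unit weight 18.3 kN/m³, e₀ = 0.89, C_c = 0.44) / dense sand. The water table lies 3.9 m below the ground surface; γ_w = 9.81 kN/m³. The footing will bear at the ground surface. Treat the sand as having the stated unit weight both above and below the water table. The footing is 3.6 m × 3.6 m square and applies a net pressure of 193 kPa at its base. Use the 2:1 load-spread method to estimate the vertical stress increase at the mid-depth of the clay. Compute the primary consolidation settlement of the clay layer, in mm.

Mid-depth of clay below the ground surface: z = 4 + 2.1/2 = 5.05 m.
Total vertical stress at mid-clay: σ_v = 18.4×4 + 18.3×1.05 = 92.815 kPa.
Pore pressure: u = 9.81×(5.05 − 3.9) = 11.281 kPa.
Initial effective stress: σ'_0 = σ_v − u = 92.815 − 11.281 = 81.534 kPa.
Stress increase at mid-clay by the 2:1 spreading method:
Δσ = qBL/((B+z)(L+z)) = 193×3.6×3.6/((3.6+5.05)(3.6+5.05)) = 33.43 kPa
Final effective stress: σ'_f = σ'_0 + Δσ = 81.534 + 33.43 = 114.96 kPa.
Normally consolidated clay, so the full stress increment lies on the virgin compression line:
S_c = C_c·H/(1+e₀)·log₁₀(σ'_f/σ'_0) = 0.44×2.1/(1+0.89)×log₁₀(114.96/81.534)
    = 0.48889 × 0.14921 = 0.07295 m

S_c ≈ 72.9 mm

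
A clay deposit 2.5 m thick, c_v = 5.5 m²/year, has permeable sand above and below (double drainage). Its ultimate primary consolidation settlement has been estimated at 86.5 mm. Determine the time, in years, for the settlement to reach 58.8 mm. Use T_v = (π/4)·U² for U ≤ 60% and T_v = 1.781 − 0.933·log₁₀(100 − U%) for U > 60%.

t ≈ 0.107 years

Drainage path length: H_d = H/2 = 1.25 m (double drainage).
U = S(t)/S_ult = 58.8/86.5 = 0.6798.
U > 60%: T_v = 1.781 − 0.933·log₁₀(100 − 67.977) = 0.3764.
t = T_v·H_d²/c_v = 0.3764×1.25²/5.5 = 0.1069 years.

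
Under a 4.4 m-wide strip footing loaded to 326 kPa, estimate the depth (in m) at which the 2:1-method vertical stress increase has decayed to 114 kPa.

z ≈ 8.18 m

2:1 spreading — at depth z the loaded area has grown by z in each plan dimension:
qB/(B+z) = Δσ_z ⇒ z = qB/Δσ_z − B = 326×4.4/114 − 4.4 = 8.182 m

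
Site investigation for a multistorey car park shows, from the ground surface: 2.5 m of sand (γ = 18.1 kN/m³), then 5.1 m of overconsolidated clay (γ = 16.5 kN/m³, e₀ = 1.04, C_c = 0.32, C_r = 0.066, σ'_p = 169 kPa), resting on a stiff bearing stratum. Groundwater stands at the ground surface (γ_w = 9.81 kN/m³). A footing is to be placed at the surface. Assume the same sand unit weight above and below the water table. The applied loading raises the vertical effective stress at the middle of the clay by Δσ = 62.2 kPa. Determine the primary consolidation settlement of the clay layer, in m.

S_c ≈ 0.0697 m

Mid-depth of clay below the ground surface: z = 2.5 + 5.1/2 = 5.05 m.
Total vertical stress at mid-clay: σ_v = 18.1×2.5 + 16.5×2.55 = 87.325 kPa.
Pore pressure: u = 9.81×(5.05 − 0) = 49.541 kPa.
Initial effective stress: σ'_0 = σ_v − u = 87.325 − 49.541 = 37.784 kPa.
Final effective stress: σ'_f = 37.784 + 62.2 = 99.984 kPa.
σ'_f = 99.984 ≤ σ'_p = 169 kPa, so the clay remains overconsolidated and only the recompression index applies:
S_c = C_r·H/(1+e₀)·log₁₀(σ'_f/σ'_0) = 0.066×5.1/2.04×log₁₀(99.984/37.784)
    = 0.165 × 0.42262 = 0.06973 m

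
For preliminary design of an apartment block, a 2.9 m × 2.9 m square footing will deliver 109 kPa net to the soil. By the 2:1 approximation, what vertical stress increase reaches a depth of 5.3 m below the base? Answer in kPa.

By the 2:1 method the load spreads at 1 horizontal : 2 vertical, so at depth z the loaded area has grown by z in each plan dimension:
Δσ = qBL/((B+z)(L+z)) = 109×2.9×2.9/((2.9+5.3)(2.9+5.3)) = 13.633 kPa

Δσ_z ≈ 13.6 kPa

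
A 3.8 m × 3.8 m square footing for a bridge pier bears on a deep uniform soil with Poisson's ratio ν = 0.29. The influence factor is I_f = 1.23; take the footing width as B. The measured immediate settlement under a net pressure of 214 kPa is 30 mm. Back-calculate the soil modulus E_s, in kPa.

E_s ≈ 30500 kPa

S_e = q·B·(1−ν²)/E_s · I_f  ⇒  E_s = q·B·(1−ν²)·I_f / S_e.
E_s = 214 × 3.8 × 0.9159 × 1.23 / 0.03 = 30540 kPa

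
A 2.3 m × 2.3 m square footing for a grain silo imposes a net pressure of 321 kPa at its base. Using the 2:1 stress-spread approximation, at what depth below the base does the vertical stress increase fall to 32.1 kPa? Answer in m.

2:1 spreading — at depth z the loaded area has grown by z in each plan dimension:
qB²/(B+z)² = Δσ_z ⇒ z = B(√(q/Δσ_z) − 1) = 2.3×(√(321/32.1) − 1) = 4.973 m

z ≈ 4.97 m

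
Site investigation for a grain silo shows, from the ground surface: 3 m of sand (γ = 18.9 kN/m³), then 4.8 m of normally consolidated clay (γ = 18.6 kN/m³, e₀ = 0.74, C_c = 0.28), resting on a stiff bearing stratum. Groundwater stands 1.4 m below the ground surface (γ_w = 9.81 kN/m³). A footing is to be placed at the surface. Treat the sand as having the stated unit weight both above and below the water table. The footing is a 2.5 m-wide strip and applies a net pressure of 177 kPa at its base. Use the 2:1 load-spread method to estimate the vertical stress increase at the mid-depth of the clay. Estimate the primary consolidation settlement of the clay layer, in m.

S_c ≈ 0.216 m

Mid-depth of clay below the ground surface: z = 3 + 4.8/2 = 5.4 m.
Total vertical stress at mid-clay: σ_v = 18.9×3 + 18.6×2.4 = 101.34 kPa.
Pore pressure: u = 9.81×(5.4 − 1.4) = 39.24 kPa.
Initial effective stress: σ'_0 = σ_v − u = 101.34 − 39.24 = 62.1 kPa.
Stress increase at mid-clay by the 2:1 spreading method:
Δσ = qB/(B+z) = 177×2.5/(2.5+5.4) = 56.013 kPa
Final effective stress: σ'_f = σ'_0 + Δσ = 62.1 + 56.013 = 118.11 kPa.
Normally consolidated clay, so the full stress increment lies on the virgin compression line:
S_c = C_c·H/(1+e₀)·log₁₀(σ'_f/σ'_0) = 0.28×4.8/(1+0.74)×log₁₀(118.11/62.1)
    = 0.77241 × 0.2792 = 0.2157 m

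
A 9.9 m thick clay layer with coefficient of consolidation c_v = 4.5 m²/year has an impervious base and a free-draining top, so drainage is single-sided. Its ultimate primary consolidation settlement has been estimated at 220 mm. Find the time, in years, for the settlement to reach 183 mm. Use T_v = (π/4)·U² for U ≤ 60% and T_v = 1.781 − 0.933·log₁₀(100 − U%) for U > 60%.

Drainage path length: H_d = H = 9.9 m (single drainage).
U = S(t)/S_ult = 183/220 = 0.8318.
U > 60%: T_v = 1.781 − 0.933·log₁₀(100 − 83.182) = 0.63735.
t = T_v·H_d²/c_v = 0.63735×9.9²/4.5 = 13.88 years.

t ≈ 13.9 years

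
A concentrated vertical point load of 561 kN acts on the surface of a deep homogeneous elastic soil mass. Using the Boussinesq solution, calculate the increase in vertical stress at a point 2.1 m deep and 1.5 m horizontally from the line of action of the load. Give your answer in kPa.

Boussinesq vertical stress below a point load on an elastic half-space:
Δσ_z = 3P/(2πz²) · [1 + (r/z)²]^(−5/2)
r/z = 1.5/2.1 = 0.71429; [1+(r/z)²]^(−5/2) = 0.35679.
Δσ_z = 3×561/(2π×2.1²) × 0.35679 = 60.739 × 0.35679 = 21.67 kPa

Δσ_z ≈ 21.7 kPa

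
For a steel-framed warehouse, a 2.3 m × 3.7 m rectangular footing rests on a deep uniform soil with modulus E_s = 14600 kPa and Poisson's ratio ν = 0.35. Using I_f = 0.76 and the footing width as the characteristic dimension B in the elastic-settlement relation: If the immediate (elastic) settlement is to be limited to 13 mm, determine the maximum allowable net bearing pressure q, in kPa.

q ≈ 124 kPa

S_e = q·B·(1−ν²)/E_s · I_f  ⇒  q = S_e·E_s / (B·(1−ν²)·I_f).
q = 0.013 × 14600 / (2.3 × 0.8775 × 0.76) = 123.7 kPa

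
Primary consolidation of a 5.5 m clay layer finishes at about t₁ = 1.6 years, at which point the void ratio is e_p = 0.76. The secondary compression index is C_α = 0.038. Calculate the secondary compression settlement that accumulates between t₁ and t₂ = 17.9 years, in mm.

S_s ≈ 125 mm

Secondary compression: S_s = C_α·H/(1+e_p)·log₁₀(t₂/t₁)
S_s = 0.038×5.5/(1+0.76)×log₁₀(17.9/1.6)
    = 0.1187 × 1.049 = 0.1245 m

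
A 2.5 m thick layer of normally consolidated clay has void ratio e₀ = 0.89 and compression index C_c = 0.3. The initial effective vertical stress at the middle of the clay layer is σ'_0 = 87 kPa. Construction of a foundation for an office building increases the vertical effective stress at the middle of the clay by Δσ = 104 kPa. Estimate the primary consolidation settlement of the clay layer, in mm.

Final effective stress: σ'_f = σ'_0 + Δσ = 87 + 104 = 191 kPa.
Normally consolidated clay, so the full stress increment lies on the virgin compression line:
S_c = C_c·H/(1+e₀)·log₁₀(σ'_f/σ'_0) = 0.3×2.5/(1+0.89)×log₁₀(191/87)
    = 0.39683 × 0.34151 = 0.1355 m

S_c ≈ 136 mm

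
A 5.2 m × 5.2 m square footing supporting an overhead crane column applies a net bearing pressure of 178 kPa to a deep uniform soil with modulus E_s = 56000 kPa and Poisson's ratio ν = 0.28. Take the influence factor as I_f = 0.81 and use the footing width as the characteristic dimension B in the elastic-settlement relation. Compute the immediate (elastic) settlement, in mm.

Immediate (elastic) settlement: S_e = q·B·(1−ν²)/E_s · I_f.
S_e = 178 × 5.2 × (1 − 0.28²) / 56000 × 0.81
    = 178 × 5.2 × 0.9216 / 56000 × 0.81
    = 0.01234 m = 12.34 mm

S_e ≈ 12.3 mm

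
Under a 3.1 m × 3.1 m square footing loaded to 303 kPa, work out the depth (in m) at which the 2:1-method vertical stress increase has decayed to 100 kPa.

2:1 spreading — at depth z the loaded area has grown by z in each plan dimension:
qB²/(B+z)² = Δσ_z ⇒ z = B(√(q/Δσ_z) − 1) = 3.1×(√(303/100) − 1) = 2.296 m

z ≈ 2.3 m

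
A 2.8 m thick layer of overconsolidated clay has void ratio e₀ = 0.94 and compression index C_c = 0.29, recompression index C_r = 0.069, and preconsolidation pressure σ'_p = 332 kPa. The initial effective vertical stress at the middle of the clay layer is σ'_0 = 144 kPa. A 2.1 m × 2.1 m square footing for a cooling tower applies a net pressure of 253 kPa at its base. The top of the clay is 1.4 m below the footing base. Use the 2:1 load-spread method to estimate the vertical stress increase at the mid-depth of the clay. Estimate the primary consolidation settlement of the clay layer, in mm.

S_c ≈ 12.1 mm

Mid-depth of clay below the footing base: z = 1.4 + 2.8/2 = 2.8 m.
Stress increase at mid-clay by the 2:1 spreading method:
Δσ = qBL/((B+z)(L+z)) = 253×2.1×2.1/((2.1+2.8)(2.1+2.8)) = 46.469 kPa
Final effective stress: σ'_f = 144 + 46.469 = 190.47 kPa.
σ'_f = 190.47 ≤ σ'_p = 332 kPa, so the clay remains overconsolidated and only the recompression index applies:
S_c = C_r·H/(1+e₀)·log₁₀(σ'_f/σ'_0) = 0.069×2.8/1.94×log₁₀(190.47/144)
    = 0.099588 × 0.12146 = 0.0121 m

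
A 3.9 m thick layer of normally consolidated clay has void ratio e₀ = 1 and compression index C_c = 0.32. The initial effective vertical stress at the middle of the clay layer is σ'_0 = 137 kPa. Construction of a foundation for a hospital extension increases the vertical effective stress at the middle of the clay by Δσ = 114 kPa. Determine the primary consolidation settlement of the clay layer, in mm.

Final effective stress: σ'_f = σ'_0 + Δσ = 137 + 114 = 251 kPa.
Normally consolidated clay, so the full stress increment lies on the virgin compression line:
S_c = C_c·H/(1+e₀)·log₁₀(σ'_f/σ'_0) = 0.32×3.9/(1+1)×log₁₀(251/137)
    = 0.624 × 0.26295 = 0.1641 m

S_c ≈ 164 mm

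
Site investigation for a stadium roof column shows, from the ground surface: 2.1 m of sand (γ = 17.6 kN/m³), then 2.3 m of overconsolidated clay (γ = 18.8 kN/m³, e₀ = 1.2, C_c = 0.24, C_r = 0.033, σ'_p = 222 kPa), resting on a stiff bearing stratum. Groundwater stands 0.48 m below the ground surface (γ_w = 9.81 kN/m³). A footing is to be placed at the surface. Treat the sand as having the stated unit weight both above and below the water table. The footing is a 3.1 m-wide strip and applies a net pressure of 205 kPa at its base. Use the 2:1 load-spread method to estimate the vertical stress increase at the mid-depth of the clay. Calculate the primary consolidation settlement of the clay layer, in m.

Mid-depth of clay below the ground surface: z = 2.1 + 2.3/2 = 3.25 m.
Total vertical stress at mid-clay: σ_v = 17.6×2.1 + 18.8×1.15 = 58.58 kPa.
Pore pressure: u = 9.81×(3.25 − 0.48) = 27.174 kPa.
Initial effective stress: σ'_0 = σ_v − u = 58.58 − 27.174 = 31.406 kPa.
Stress increase at mid-clay by the 2:1 spreading method:
Δσ = qB/(B+z) = 205×3.1/(3.1+3.25) = 100.08 kPa
Final effective stress: σ'_f = 31.406 + 100.08 = 131.49 kPa.
σ'_f = 131.49 ≤ σ'_p = 222 kPa, so the clay remains overconsolidated and only the recompression index applies:
S_c = C_r·H/(1+e₀)·log₁₀(σ'_f/σ'_0) = 0.033×2.3/2.2×log₁₀(131.49/31.406)
    = 0.034502 × 0.62188 = 0.02146 m

S_c ≈ 0.0215 m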